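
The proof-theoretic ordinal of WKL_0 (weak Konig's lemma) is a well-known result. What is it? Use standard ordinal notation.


The proof-theoretic ordinal of WKL_0 (weak Konig's lemma) is a standard result in ordinal analysis.
This ordinal is the supremum of order types of primitive recursive well-orderings
that the theory can prove to be well-ordered.
For WKL_0 (weak Konig's lemma), the proof-theoretic ordinal is omega^omega.

omega^omega


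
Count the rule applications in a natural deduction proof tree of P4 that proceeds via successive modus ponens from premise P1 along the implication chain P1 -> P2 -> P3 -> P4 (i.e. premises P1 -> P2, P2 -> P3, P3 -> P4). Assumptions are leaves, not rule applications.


We have a chain: P1 -> P2 -> P3 -> P4.
Each modus ponens application produces the next variable.
The chain has 4 propositions, so 4-1 = 3 modus ponens steps.
Total inference nodes = 3

3


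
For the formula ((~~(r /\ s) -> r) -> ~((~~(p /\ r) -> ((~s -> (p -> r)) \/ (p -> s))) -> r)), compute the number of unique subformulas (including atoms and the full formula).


Formula: ((~~(r /\ s) -> r) -> ~((~~(p /\ r) -> ((~s -> (p -> r)) \/ (p -> s))) -> r))
Subformulas found:
  1. r
  2. s
  3. p
  4. ~s
  5. (p -> s)
  6. (p -> r)
  7. (p /\ r)
  8. (r /\ s)
  9. ~(r /\ s)
  10. ~(p /\ r)
  11. ~~(r /\ s)
  12. ~~(p /\ r)
  13. (~s -> (p -> r))
  14. (~~(r /\ s) -> r)
  15. ((~s -> (p -> r)) \/ (p -> s))
  16. (~~(p /\ r) -> ((~s -> (p -> r)) \/ (p -> s)))
  17. ((~~(p /\ r) -> ((~s -> (p -> r)) \/ (p -> s))) -> r)
  18. ~((~~(p /\ r) -> ((~s -> (p -> r)) \/ (p -> s))) -> r)
  19. ((~~(r /\ s) -> r) -> ~((~~(p /\ r) -> ((~s -> (p -> r)) \/ (p -> s))) -> r))
Total distinct subformulas = 19

19


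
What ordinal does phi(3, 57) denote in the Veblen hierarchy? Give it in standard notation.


phi(3, 57):
phi(3, beta) = eta_beta (the beta-th eta number, fixed point of zeta).
phi(3, 57) = eta_57

eta_57


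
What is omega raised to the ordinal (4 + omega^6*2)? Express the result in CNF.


omega^(4 + omega^6*2):
In ordinal addition a term is absorbed by a following term of strictly larger exponent: 0 < 6, so 4 + omega^6*2 = omega^6*2.
omega raised to a CNF ordinal is a single CNF term: Result = omega^(omega^6*2)

omega^(omega^6*2)


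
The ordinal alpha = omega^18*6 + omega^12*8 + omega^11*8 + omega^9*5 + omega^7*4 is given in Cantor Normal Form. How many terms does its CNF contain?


CNF: omega^18*6 + omega^12*8 + omega^11*8 + omega^9*5 + omega^7*4
Count the summands separated by '+':
  term 1: omega^18*6
  term 2: omega^12*8
  term 3: omega^11*8
  term 4: omega^9*5
  term 5: omega^7*4
Total terms = 5

5


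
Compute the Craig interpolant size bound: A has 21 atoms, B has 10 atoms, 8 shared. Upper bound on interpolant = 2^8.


Shared atoms = 8
Craig interpolant size bound = 2^8
= 256

256


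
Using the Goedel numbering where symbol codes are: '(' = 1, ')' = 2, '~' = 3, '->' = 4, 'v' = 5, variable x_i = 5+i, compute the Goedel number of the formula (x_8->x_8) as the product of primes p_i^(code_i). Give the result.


Formula: (x_8->x_8)
Symbol codes: [1, 13, 4, 13, 2]
Primes: [2, 3, 5, 7, 11]
p_1^1 = 2^1 = 2
p_2^13 = 3^13 = 1594323
p_3^4 = 5^4 = 625
p_4^13 = 7^13 = 96889010407
p_5^2 = 11^2 = 121
Product = 23363947133041818476250

23363947133041818476250


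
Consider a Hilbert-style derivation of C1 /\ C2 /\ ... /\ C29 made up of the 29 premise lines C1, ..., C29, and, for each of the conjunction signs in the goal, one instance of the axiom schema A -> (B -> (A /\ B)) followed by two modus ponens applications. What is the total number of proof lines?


Conjoining 29 premises:
- 29 premise lines
- the goal has 28 conjunction signs; each costs 1 axiom instance + 2 MP = 3 lines: 3 * 28 = 84
Total = 29 + 84 = 113 lines.

113


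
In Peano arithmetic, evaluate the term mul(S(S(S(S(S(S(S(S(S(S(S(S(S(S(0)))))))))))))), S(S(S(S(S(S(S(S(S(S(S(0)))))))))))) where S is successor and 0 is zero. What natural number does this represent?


mul(S^14(0), S^11(0)):
S^14(0) = 14
S^11(0) = 11
14 * 11 = 154

154


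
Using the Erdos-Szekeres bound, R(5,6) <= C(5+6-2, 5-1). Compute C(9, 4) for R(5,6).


R(5,6) <= C(5+6-2, 5-1) = C(9, 4)
C(9, 4) = 9! / (4! * 5!)
= 126

126


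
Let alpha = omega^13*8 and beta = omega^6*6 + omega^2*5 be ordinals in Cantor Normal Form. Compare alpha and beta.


Compare term by term from highest exponent:
alpha = omega^13*8
beta = omega^6*6 + omega^2*5
Term 1: alpha has omega^13*8, beta has omega^6*6
Term 2: alpha has omega^0*0, beta has omega^2*5
Result: alpha > beta

alpha > beta


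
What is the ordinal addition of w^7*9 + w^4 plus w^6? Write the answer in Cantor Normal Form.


Ordinal addition (w^7*9 + w^4) + w^6:
alpha's leading term has exponent 7 > beta's exponent 6, so it survives.
alpha's tail term has exponent 4 < beta's exponent 6, so it is absorbed by beta.
In ordinal addition, any term followed by a strictly larger-exponent term is absorbed.
Result = w^7*9 + w^6

w^7*9 + w^6


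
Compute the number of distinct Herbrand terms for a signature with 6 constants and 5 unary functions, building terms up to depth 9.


Herbrand terms by depth:
Depth 0: 6 constants
Depth 1: 30 new terms (running total: 36)
Depth 2: 150 new terms (running total: 186)
Depth 3: 750 new terms (running total: 936)
Depth 4: 3750 new terms (running total: 4686)
Depth 5: 18750 new terms (running total: 23436)
Depth 6: 93750 new terms (running total: 117186)
Depth 7: 468750 new terms (running total: 585936)
Depth 8: 2343750 new terms (running total: 2929686)
Depth 9: 11718750 new terms (running total: 14648436)
Total distinct ground terms = 14648436

14648436


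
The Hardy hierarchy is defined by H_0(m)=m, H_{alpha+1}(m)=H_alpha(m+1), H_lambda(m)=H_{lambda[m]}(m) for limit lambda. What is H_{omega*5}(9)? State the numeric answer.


H_{omega*5}(9):
For the Hardy hierarchy, H_{omega*k}(n) = 2^k * n.
2^5 = 32.
32 * 9 = 288

288


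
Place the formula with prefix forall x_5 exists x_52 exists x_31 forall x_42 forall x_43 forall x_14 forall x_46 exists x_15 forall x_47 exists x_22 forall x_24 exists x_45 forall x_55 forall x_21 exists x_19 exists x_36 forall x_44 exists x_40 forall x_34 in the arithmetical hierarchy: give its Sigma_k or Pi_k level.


Leading quantifier is forall, so the class is Pi.
Number of quantifier blocks = alternations + 1 = 12 + 1 = 13.
Classification: Pi_13

Pi_13


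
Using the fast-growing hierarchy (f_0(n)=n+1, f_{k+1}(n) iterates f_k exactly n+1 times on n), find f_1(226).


f_1(226) = f_0^227(226)
f_0 adds 1 each time, applied 227 times.
f_1(226) = 226 + 227 = 453

453


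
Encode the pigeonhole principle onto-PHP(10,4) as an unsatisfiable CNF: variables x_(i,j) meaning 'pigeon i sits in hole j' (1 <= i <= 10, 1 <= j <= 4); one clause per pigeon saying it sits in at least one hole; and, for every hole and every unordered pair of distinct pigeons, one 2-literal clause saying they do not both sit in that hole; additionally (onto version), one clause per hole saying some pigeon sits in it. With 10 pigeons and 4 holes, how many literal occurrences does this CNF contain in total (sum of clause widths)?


onto-PHP(10,4): 10 pigeons, 4 holes, 10*4 = 40 variables.
- pigeon clauses: one per pigeon -> 10 clauses of width 4 -> 40 literals
- hole clauses: 4 holes * C(10,2) = 4 * 45 -> 180 clauses of width 2 -> 360 literals
- onto clauses: one per hole -> 4 clauses of width 10 -> 40 literals
Total literal occurrences = 40 + 360 + 40 = 440

440


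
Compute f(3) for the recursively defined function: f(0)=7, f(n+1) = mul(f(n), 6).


f(0) = 7
f(1) = mul(f(0), 6) = mul(7, 6) = 42
f(2) = mul(f(1), 6) = mul(42, 6) = 252
f(3) = mul(f(2), 6) = mul(252, 6) = 1512


1512


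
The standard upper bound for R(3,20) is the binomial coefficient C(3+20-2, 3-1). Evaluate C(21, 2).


R(3,20) <= C(3+20-2, 3-1) = C(21, 2)
C(21, 2) = 21! / (2! * 19!)
= 210

210


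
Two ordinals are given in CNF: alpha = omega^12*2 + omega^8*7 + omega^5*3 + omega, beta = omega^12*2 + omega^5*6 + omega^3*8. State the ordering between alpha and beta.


Compare term by term from highest exponent:
alpha = omega^12*2 + omega^8*7 + omega^5*3 + omega
beta = omega^12*2 + omega^5*6 + omega^3*8
Term 1: alpha has omega^12*2, beta has omega^12*2
Term 2: alpha has omega^8*7, beta has omega^5*6
Term 3: alpha has omega^5*3, beta has omega^3*8
Term 4: alpha has omega^1*1, beta has omega^0*0
Result: alpha > beta

alpha > beta


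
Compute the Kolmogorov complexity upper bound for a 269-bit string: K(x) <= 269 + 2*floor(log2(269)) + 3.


floor(log2(269)) = 8
2 * 8 = 16
K(x) <= 269 + 16 + 3 = 288

288


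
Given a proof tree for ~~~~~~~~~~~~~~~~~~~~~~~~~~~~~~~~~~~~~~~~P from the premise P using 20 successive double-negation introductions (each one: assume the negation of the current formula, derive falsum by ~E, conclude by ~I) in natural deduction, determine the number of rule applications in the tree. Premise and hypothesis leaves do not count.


Each double-negation introduction (from C infer ~~C) uses 2 inference nodes: one ~E (C and ~C give falsum) and one ~I (discharge ~C).
20 double negations = 20 * 2 = 40 inference nodes.

40


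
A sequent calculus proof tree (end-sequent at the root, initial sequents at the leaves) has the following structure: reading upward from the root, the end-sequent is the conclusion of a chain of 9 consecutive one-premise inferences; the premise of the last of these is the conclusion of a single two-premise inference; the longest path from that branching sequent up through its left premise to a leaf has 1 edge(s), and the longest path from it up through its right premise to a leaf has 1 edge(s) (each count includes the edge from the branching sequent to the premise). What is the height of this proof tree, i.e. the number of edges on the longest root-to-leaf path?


Longest path through the left premise: 1 edges (measured from the branching sequent)
Longest path through the right premise: 1 edges
Height of the subtree rooted at the branching sequent: max(1, 1) = 1
The branching sequent sits 9 edges above the root (the chain of one-premise inferences), so height = 1 + 9 = 10

10


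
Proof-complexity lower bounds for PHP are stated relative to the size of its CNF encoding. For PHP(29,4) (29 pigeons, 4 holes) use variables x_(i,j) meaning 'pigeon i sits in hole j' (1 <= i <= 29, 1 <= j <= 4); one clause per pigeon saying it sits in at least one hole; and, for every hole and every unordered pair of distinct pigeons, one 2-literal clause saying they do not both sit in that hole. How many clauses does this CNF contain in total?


PHP(29,4): 29 pigeons, 4 holes, 29*4 = 116 variables.
- pigeon clauses: one per pigeon -> 29 clauses
- hole clauses: 4 holes * C(29,2) = 4 * 406 -> 1624 clauses
Total clauses = 29 + 1624 = 1653

1653


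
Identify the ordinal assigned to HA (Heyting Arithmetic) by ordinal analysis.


The proof-theoretic ordinal of HA (Heyting Arithmetic) is a standard result in ordinal analysis.
This ordinal is the supremum of order types of primitive recursive well-orderings
that the theory can prove to be well-ordered.
For HA (Heyting Arithmetic), the proof-theoretic ordinal is epsilon_0.

epsilon_0


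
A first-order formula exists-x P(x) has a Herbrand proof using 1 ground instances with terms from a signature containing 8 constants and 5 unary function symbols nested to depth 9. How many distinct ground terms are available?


Herbrand terms by depth:
Depth 0: 8 constants
Depth 1: 40 new terms (running total: 48)
Depth 2: 200 new terms (running total: 248)
Depth 3: 1000 new terms (running total: 1248)
Depth 4: 5000 new terms (running total: 6248)
Depth 5: 25000 new terms (running total: 31248)
Depth 6: 125000 new terms (running total: 156248)
Depth 7: 625000 new terms (running total: 781248)
Depth 8: 3125000 new terms (running total: 3906248)
Depth 9: 15625000 new terms (running total: 19531248)
Total distinct ground terms = 19531248

19531248


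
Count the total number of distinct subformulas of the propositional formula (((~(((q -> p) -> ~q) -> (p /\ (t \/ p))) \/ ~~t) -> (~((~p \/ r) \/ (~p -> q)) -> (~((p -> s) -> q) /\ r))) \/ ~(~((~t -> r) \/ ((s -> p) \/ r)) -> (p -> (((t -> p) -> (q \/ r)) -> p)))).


Formula: (((~(((q -> p) -> ~q) -> (p /\ (t \/ p))) \/ ~~t) -> (~((~p \/ r) \/ (~p -> q)) -> (~((p -> s) -> q) /\ r))) \/ ~(~((~t -> r) \/ ((s -> p) \/ r)) -> (p -> (((t -> p) -> (q \/ r)) -> p))))
Subformulas found:
  1. r
  2. p
  3. q
  4. s
  5. t
  6. ~t
  7. ~p
  8. ~q
  9. ~~t
  10. (q -> p)
  11. (s -> p)
  12. (p -> s)
  13. (q \/ r)
  14. (t -> p)
  15. (t \/ p)
  16. (~t -> r)
  17. (~p -> q)
  18. (~p \/ r)
  19. (p /\ (t \/ p))
  20. ((p -> s) -> q)
  21. ((s -> p) \/ r)
  22. ((q -> p) -> ~q)
  23. ~((p -> s) -> q)
  24. ((t -> p) -> (q \/ r))
  25. (~((p -> s) -> q) /\ r)
  26. ((~p \/ r) \/ (~p -> q))
  27. ~((~p \/ r) \/ (~p -> q))
  28. (((t -> p) -> (q \/ r)) -> p)
  29. ((~t -> r) \/ ((s -> p) \/ r))
  30. ~((~t -> r) \/ ((s -> p) \/ r))
  31. (p -> (((t -> p) -> (q \/ r)) -> p))
  32. (((q -> p) -> ~q) -> (p /\ (t \/ p)))
  33. ~(((q -> p) -> ~q) -> (p /\ (t \/ p)))
  34. (~(((q -> p) -> ~q) -> (p /\ (t \/ p))) \/ ~~t)
  35. (~((~p \/ r) \/ (~p -> q)) -> (~((p -> s) -> q) /\ r))
  36. (~((~t -> r) \/ ((s -> p) \/ r)) -> (p -> (((t -> p) -> (q \/ r)) -> p)))
  37. ~(~((~t -> r) \/ ((s -> p) \/ r)) -> (p -> (((t -> p) -> (q \/ r)) -> p)))
  38. ((~(((q -> p) -> ~q) -> (p /\ (t \/ p))) \/ ~~t) -> (~((~p \/ r) \/ (~p -> q)) -> (~((p -> s) -> q) /\ r)))
  39. (((~(((q -> p) -> ~q) -> (p /\ (t \/ p))) \/ ~~t) -> (~((~p \/ r) \/ (~p -> q)) -> (~((p -> s) -> q) /\ r))) \/ ~(~((~t -> r) \/ ((s -> p) \/ r)) -> (p -> (((t -> p) -> (q \/ r)) -> p))))
Total distinct subformulas = 39

39


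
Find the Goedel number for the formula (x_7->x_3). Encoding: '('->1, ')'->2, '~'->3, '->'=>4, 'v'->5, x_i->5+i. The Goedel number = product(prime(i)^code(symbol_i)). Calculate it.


Formula: (x_7->x_3)
Symbol codes: [1, 12, 4, 8, 2]
Primes: [2, 3, 5, 7, 11]
p_1^1 = 2^1 = 2
p_2^12 = 3^12 = 531441
p_3^4 = 5^4 = 625
p_4^8 = 7^8 = 5764801
p_5^2 = 11^2 = 121
Product = 463377305746451250

463377305746451250


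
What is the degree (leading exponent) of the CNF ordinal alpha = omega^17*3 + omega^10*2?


CNF: omega^17*3 + omega^10*2
The leading term is omega^17*3, which has exponent 17.

17


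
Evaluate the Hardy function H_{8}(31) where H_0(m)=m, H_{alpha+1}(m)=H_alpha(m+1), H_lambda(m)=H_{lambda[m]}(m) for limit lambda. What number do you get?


H_8(31):
For finite ordinals k, H_k(n) = n + k (each successor step adds 1).
H_8(31) = 31 + 8 = 39

39


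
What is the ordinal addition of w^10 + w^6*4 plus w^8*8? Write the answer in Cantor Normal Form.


Ordinal addition (w^10 + w^6*4) + w^8*8:
alpha's leading term has exponent 10 > beta's exponent 8, so it survives.
alpha's tail term has exponent 6 < beta's exponent 8, so it is absorbed by beta.
In ordinal addition, any term followed by a strictly larger-exponent term is absorbed.
Result = w^10 + w^8*8

w^10 + w^8*8


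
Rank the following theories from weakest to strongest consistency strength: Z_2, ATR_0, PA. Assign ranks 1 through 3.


Ordering by consistency strength:
1. PA
2. ATR_0
3. Z_2


Z_2=3, ATR_0=2, PA=1


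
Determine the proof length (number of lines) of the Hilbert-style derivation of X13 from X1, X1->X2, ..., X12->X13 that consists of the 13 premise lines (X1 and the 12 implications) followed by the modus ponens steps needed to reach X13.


We have 13 premise lines: X1 and 12 implications.
Each implication is detached once by MP, giving 12 MP lines.
13 premise lines + 12 MP lines = 25 total lines.

25


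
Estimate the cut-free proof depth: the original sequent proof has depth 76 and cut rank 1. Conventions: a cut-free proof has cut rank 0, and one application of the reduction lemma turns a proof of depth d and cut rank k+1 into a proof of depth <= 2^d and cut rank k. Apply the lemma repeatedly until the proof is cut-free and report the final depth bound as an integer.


Each rank reduction sends depth d to at most 2^d; cut rank r needs r reductions.
2_0(76) = 76
2_1(76) = 2^76 = 75557863725914323419136
Cut-free depth bound = 75557863725914323419136

75557863725914323419136


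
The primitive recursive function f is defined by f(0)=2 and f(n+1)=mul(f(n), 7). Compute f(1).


f(0) = 2
f(1) = mul(f(0), 7) = mul(2, 7) = 14


14


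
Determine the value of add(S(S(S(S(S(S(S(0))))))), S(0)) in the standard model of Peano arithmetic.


add(S^7(0), S^1(0)):
S^7(0) = 7
S^1(0) = 1
7 + 1 = 8

8


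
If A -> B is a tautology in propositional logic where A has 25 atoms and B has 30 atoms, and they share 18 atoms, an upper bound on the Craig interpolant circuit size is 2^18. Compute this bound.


Shared atoms = 18
Craig interpolant size bound = 2^18
= 262144

262144


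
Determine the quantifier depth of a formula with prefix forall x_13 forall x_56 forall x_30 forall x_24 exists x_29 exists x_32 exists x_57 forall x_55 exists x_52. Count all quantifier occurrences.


Quantifier prefix has 9 quantifier symbols.
Quantifier depth = 9

9


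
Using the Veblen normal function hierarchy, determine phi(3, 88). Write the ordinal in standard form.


phi(3, 88):
phi(3, beta) = eta_beta (the beta-th eta number, fixed point of zeta).
phi(3, 88) = eta_88

eta_88


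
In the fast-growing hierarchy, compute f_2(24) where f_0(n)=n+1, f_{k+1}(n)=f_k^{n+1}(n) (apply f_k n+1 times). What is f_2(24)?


f_2(24) = f_1^25(24)
f_1(m) = 2m + 1.
Iterating: f_1^k(n) = 2^k*(n+1) - 1.
f_2(24) = 2^25*(24+1) - 1 = 33554432*25 - 1 = 838860799

838860799


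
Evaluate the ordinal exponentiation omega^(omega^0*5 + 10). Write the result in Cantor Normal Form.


omega^(omega^0*5 + 10):
omega^0 = 1, so the exponent is 5 + 10 = 15 (finite ordinal addition).
Result = omega^15, already a single CNF term.

omega^15


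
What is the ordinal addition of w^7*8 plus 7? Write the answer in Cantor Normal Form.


Ordinal addition w^7*8 + 7:
Leading exponent of alpha (7) > leading exponent of beta (0).
Since alpha's term has higher exponent than beta's leading term,
the sum is simply alpha followed by beta.
Result = w^7*8 + 7

w^7*8 + 7


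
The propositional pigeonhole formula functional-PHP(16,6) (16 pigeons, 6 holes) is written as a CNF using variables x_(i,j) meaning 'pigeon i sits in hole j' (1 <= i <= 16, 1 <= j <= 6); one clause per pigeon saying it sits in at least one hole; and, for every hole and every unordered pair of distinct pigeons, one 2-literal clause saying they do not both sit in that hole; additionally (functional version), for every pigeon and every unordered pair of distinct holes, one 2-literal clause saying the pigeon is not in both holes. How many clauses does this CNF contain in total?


functional-PHP(16,6): 16 pigeons, 6 holes, 16*6 = 96 variables.
- pigeon clauses: one per pigeon -> 16 clauses
- hole clauses: 6 holes * C(16,2) = 6 * 120 -> 720 clauses
- functional clauses: 16 pigeons * C(6,2) = 16 * 15 -> 240 clauses
Total clauses = 16 + 720 + 240 = 976

976


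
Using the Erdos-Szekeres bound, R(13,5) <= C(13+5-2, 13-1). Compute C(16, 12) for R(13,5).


R(13,5) <= C(13+5-2, 13-1) = C(16, 12)
C(16, 12) = 16! / (12! * 4!)
= 1820

1820


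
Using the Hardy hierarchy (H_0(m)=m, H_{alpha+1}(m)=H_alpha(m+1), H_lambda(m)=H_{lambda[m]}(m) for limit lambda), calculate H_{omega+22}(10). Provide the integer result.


H_{omega+22}(10):
Unwind the 22 successor steps: H_{omega+22}(10) = H_omega(10+22) = H_omega(32).
H_omega(m) = H_m(m) = m + m = 2m.
Result = 2 * 32 = 64

64


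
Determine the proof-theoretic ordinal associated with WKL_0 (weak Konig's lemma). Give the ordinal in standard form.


The proof-theoretic ordinal of WKL_0 (weak Konig's lemma) is a standard result in ordinal analysis.
This ordinal is the supremum of order types of primitive recursive well-orderings
that the theory can prove to be well-ordered.
For WKL_0 (weak Konig's lemma), the proof-theoretic ordinal is omega^omega.

omega^omega


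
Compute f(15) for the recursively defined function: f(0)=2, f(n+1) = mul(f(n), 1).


f(0) = 2
f(1) = mul(f(0), 1) = mul(2, 1) = 2
f(2) = mul(f(1), 1) = mul(2, 1) = 2
f(3) = mul(f(2), 1) = mul(2, 1) = 2
f(4) = mul(f(3), 1) = mul(2, 1) = 2
f(5) = mul(f(4), 1) = mul(2, 1) = 2
f(6) = mul(f(5), 1) = mul(2, 1) = 2
f(7) = mul(f(6), 1) = mul(2, 1) = 2
f(8) = mul(f(7), 1) = mul(2, 1) = 2
f(9) = mul(f(8), 1) = mul(2, 1) = 2
f(10) = mul(f(9), 1) = mul(2, 1) = 2
f(11) = mul(f(10), 1) = mul(2, 1) = 2
f(12) = mul(f(11), 1) = mul(2, 1) = 2
f(13) = mul(f(12), 1) = mul(2, 1) = 2
f(14) = mul(f(13), 1) = mul(2, 1) = 2
f(15) = mul(f(14), 1) = mul(2, 1) = 2


2


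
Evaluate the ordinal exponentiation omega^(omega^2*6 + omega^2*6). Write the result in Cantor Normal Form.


omega^(omega^2*6 + omega^2*6):
Both terms of the exponent have the same exponent 2, so they merge: omega^2*6 + omega^2*6 = omega^2*(6+6) = omega^2*12.
omega raised to a CNF ordinal is a single CNF term: Result = omega^(omega^2*12)

omega^(omega^2*12)


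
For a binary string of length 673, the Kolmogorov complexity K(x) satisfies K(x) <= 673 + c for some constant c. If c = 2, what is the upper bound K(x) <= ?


K(x) <= |x| + c = 673 + 2 = 675

675


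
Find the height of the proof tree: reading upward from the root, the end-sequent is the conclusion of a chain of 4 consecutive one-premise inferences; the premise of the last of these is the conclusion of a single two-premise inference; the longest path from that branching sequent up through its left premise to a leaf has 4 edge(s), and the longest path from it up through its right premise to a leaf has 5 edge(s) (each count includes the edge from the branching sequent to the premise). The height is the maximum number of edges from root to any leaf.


Longest path through the left premise: 4 edges (measured from the branching sequent)
Longest path through the right premise: 5 edges
Height of the subtree rooted at the branching sequent: max(4, 5) = 5
The branching sequent sits 4 edges above the root (the chain of one-premise inferences), so height = 5 + 4 = 9

9


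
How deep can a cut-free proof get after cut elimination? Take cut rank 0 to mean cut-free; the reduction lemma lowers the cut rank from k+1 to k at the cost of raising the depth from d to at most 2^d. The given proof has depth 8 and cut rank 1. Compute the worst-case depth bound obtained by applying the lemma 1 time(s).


Each rank reduction sends depth d to at most 2^d; cut rank r needs r reductions.
2_0(8) = 8
2_1(8) = 2^8 = 256
Cut-free depth bound = 256

256


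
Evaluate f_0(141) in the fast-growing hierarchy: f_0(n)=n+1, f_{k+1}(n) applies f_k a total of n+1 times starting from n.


f_0(141) = 141 + 1 = 142

142


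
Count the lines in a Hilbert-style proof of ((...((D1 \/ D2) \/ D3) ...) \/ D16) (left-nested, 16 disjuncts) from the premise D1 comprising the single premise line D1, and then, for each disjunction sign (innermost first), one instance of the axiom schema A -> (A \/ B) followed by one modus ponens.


Building the left-nested 16-ary disjunction from D1:
- 1 premise line (D1)
- 16 disjuncts means 15 disjunction signs; each needs 1 axiom instance + 1 MP = 2 lines: 2 * 15 = 30
Total = 1 + 30 = 31 lines.

31


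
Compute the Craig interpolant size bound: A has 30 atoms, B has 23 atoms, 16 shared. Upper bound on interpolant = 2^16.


Shared atoms = 16
Craig interpolant size bound = 2^16
= 65536

65536


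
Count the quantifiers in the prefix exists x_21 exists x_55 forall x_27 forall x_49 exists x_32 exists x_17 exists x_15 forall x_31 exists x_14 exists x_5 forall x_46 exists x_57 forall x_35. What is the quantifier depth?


Quantifier prefix has 13 quantifier symbols.
Quantifier depth = 13

13


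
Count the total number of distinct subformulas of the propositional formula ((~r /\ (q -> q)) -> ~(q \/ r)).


Formula: ((~r /\ (q -> q)) -> ~(q \/ r))
Subformulas found:
  1. q
  2. r
  3. ~r
  4. (q \/ r)
  5. (q -> q)
  6. ~(q \/ r)
  7. (~r /\ (q -> q))
  8. ((~r /\ (q -> q)) -> ~(q \/ r))
Total distinct subformulas = 8

8


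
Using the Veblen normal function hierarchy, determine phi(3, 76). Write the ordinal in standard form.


phi(3, 76):
phi(3, beta) = eta_beta (the beta-th eta number, fixed point of zeta).
phi(3, 76) = eta_76

eta_76


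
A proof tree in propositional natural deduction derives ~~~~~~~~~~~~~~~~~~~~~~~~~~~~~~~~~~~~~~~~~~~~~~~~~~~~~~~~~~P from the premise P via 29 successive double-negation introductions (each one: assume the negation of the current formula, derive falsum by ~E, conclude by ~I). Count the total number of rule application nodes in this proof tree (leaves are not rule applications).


Each double-negation introduction (from C infer ~~C) uses 2 inference nodes: one ~E (C and ~C give falsum) and one ~I (discharge ~C).
29 double negations = 29 * 2 = 58 inference nodes.

58


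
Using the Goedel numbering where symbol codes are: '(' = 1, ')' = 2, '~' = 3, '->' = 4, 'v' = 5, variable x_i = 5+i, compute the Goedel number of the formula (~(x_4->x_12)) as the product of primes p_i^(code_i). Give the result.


Formula: (~(x_4->x_12))
Symbol codes: [1, 3, 1, 9, 4, 17, 2, 2]
Primes: [2, 3, 5, 7, 11, 13, 17, 19]
p_1^1 = 2^1 = 2
p_2^3 = 3^3 = 27
p_3^1 = 5^1 = 5
p_4^9 = 7^9 = 40353607
p_5^4 = 11^4 = 14641
p_6^17 = 13^17 = 8650415919381337933
p_7^2 = 17^2 = 289
p_8^2 = 19^2 = 361
Product = 143965655433511985374100756217601269930

143965655433511985374100756217601269930


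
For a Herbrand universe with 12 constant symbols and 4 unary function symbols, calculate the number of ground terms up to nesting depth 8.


Herbrand terms by depth:
Depth 0: 12 constants
Depth 1: 48 new terms (running total: 60)
Depth 2: 192 new terms (running total: 252)
Depth 3: 768 new terms (running total: 1020)
Depth 4: 3072 new terms (running total: 4092)
Depth 5: 12288 new terms (running total: 16380)
Depth 6: 49152 new terms (running total: 65532)
Depth 7: 196608 new terms (running total: 262140)
Depth 8: 786432 new terms (running total: 1048572)
Total distinct ground terms = 1048572

1048572


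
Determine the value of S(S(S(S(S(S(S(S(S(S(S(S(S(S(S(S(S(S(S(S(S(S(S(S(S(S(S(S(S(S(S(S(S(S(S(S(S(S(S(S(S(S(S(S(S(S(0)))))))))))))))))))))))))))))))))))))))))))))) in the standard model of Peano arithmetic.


Counting successors applied to 0:
46 applications of S to 0 = 46

46


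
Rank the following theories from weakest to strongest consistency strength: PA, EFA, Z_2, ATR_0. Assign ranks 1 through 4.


Ordering by consistency strength:
1. EFA
2. PA
3. ATR_0
4. Z_2


PA=2, EFA=1, Z_2=4, ATR_0=3


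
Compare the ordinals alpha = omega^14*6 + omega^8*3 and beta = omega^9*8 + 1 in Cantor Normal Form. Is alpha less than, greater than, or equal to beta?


Compare term by term from highest exponent:
alpha = omega^14*6 + omega^8*3
beta = omega^9*8 + 1
Term 1: alpha has omega^14*6, beta has omega^9*8
Term 2: alpha has omega^8*3, beta has omega^0*1
Result: alpha > beta

alpha > beta


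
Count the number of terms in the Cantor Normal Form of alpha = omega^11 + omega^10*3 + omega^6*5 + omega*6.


CNF: omega^11 + omega^10*3 + omega^6*5 + omega*6
Count the summands separated by '+':
  term 1: omega^11
  term 2: omega^10*3
  term 3: omega^6*5
  term 4: omega*6
Total terms = 4

4


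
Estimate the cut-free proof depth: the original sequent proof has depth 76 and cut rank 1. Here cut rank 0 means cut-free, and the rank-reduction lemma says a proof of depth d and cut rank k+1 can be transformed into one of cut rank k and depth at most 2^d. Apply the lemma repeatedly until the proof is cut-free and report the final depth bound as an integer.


Each rank reduction sends depth d to at most 2^d; cut rank r needs r reductions.
2_0(76) = 76
2_1(76) = 2^76 = 75557863725914323419136
Cut-free depth bound = 75557863725914323419136

75557863725914323419136


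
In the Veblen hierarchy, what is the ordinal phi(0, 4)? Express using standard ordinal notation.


phi(0, 4):
phi(0, beta) = omega^beta by definition.
phi(0, 4) = omega^4

omega^4


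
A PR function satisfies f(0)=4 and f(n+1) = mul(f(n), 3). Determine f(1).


f(0) = 4
f(1) = mul(f(0), 3) = mul(4, 3) = 12


12


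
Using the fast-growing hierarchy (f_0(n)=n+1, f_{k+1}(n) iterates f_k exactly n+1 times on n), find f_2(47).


f_2(47) = f_1^48(47)
f_1(m) = 2m + 1.
Iterating: f_1^k(n) = 2^k*(n+1) - 1.
f_2(47) = 2^48*(47+1) - 1 = 281474976710656*48 - 1 = 13510798882111487

13510798882111487


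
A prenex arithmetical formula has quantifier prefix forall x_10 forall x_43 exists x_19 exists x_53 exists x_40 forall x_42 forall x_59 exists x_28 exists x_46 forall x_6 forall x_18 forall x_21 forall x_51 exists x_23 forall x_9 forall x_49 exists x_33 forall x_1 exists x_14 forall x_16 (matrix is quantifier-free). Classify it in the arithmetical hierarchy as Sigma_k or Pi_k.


Leading quantifier is forall, so the class is Pi.
Number of quantifier blocks = alternations + 1 = 10 + 1 = 11.
Classification: Pi_11

Pi_11


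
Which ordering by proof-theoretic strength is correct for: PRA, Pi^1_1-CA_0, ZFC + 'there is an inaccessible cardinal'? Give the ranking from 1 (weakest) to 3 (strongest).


Ordering by consistency strength:
1. PRA
2. Pi^1_1-CA_0
3. ZFC + 'there is an inaccessible cardinal'


PRA=1, Pi^1_1-CA_0=2, ZFC + 'there is an inaccessible cardinal'=3


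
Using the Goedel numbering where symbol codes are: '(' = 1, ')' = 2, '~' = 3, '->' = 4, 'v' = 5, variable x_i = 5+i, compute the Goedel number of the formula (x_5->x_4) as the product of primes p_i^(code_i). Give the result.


Formula: (x_5->x_4)
Symbol codes: [1, 10, 4, 9, 2]
Primes: [2, 3, 5, 7, 11]
p_1^1 = 2^1 = 2
p_2^10 = 3^10 = 59049
p_3^4 = 5^4 = 625
p_4^9 = 7^9 = 40353607
p_5^2 = 11^2 = 121
Product = 360404571136128750

360404571136128750


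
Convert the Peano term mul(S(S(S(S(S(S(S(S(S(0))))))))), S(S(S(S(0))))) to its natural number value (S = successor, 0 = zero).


mul(S^9(0), S^4(0)):
S^9(0) = 9
S^4(0) = 4
9 * 4 = 36

36


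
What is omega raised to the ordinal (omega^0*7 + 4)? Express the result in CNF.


omega^(omega^0*7 + 4):
omega^0 = 1, so the exponent is 7 + 4 = 11 (finite ordinal addition).
Result = omega^11, already a single CNF term.

omega^11


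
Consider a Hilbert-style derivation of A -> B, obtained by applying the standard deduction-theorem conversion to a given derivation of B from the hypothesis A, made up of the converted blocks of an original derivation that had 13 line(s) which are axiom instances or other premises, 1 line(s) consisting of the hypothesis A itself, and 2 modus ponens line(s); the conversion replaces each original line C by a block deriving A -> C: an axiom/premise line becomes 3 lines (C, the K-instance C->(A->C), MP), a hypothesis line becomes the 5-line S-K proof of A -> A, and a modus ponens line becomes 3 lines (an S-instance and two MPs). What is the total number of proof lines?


Deduction-theorem conversion, block by block:
- 13 axiom/premise lines -> 3 lines each = 39
- 1 hypothesis lines -> 5 lines each (identity proof A->A) = 5
- 2 MP lines -> 3 lines each (S-instance, MP, MP) = 6
Total = 39 + 5 + 6 = 50 lines.

50


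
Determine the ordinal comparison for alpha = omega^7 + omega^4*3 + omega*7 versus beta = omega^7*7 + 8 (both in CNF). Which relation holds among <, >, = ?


Compare term by term from highest exponent:
alpha = omega^7 + omega^4*3 + omega*7
beta = omega^7*7 + 8
Term 1: alpha has omega^7*1, beta has omega^7*7
Term 2: alpha has omega^4*3, beta has omega^0*8
Term 3: alpha has omega^1*7, beta has omega^0*0
Result: alpha < beta

alpha < beta


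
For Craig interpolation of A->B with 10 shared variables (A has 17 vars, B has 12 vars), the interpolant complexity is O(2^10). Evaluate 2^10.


Shared atoms = 10
Craig interpolant size bound = 2^10
= 1024

1024


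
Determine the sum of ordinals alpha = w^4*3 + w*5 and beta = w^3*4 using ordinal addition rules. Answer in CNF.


Ordinal addition (w^4*3 + w*5) + w^3*4:
alpha's leading term has exponent 4 > beta's exponent 3, so it survives.
alpha's tail term has exponent 1 < beta's exponent 3, so it is absorbed by beta.
In ordinal addition, any term followed by a strictly larger-exponent term is absorbed.
Result = w^4*3 + w^3*4

w^4*3 + w^3*4


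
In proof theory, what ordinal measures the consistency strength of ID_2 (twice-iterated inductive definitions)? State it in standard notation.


The proof-theoretic ordinal of ID_2 (twice-iterated inductive definitions) is a standard result in ordinal analysis.
This ordinal is the supremum of order types of primitive recursive well-orderings
that the theory can prove to be well-ordered.
For ID_2 (twice-iterated inductive definitions), the proof-theoretic ordinal is psi_0(epsilon_{Omega_2+1}).

psi_0(epsilon_{Omega_2+1})


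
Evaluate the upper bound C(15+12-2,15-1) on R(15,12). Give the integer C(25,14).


R(15,12) <= C(15+12-2, 15-1) = C(25, 14)
C(25, 14) = 25! / (14! * 11!)
= 4457400

4457400


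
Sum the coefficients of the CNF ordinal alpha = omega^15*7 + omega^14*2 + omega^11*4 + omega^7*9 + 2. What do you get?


CNF: omega^15*7 + omega^14*2 + omega^11*4 + omega^7*9 + 2
Coefficients: 7 + 2 + 4 + 9 + 2 = 24

24


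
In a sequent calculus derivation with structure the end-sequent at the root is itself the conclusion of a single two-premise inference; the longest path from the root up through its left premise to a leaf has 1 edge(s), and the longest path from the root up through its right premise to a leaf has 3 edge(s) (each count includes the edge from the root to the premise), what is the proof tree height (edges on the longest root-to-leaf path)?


Longest path through the left premise: 1 edges (measured from the branching sequent)
Longest path through the right premise: 3 edges
Height of the subtree rooted at the branching sequent: max(1, 3) = 3
The branching sequent is the root itself.
Total height = 3

3


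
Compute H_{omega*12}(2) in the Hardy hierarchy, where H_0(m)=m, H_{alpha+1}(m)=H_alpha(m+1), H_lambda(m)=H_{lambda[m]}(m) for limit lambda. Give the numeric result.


H_{omega*12}(2):
For the Hardy hierarchy, H_{omega*k}(n) = 2^k * n.
2^12 = 4096.
4096 * 2 = 8192

8192


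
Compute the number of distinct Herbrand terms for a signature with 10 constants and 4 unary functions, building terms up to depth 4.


Herbrand terms by depth:
Depth 0: 10 constants
Depth 1: 40 new terms (running total: 50)
Depth 2: 160 new terms (running total: 210)
Depth 3: 640 new terms (running total: 850)
Depth 4: 2560 new terms (running total: 3410)
Total distinct ground terms = 3410

3410


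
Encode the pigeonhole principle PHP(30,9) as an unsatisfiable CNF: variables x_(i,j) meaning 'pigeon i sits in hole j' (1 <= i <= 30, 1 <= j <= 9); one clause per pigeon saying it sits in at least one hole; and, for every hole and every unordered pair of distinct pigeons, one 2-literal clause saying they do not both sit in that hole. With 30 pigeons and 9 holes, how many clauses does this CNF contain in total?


PHP(30,9): 30 pigeons, 9 holes, 30*9 = 270 variables.
- pigeon clauses: one per pigeon -> 30 clauses
- hole clauses: 9 holes * C(30,2) = 9 * 435 -> 3915 clauses
Total clauses = 30 + 3915 = 3945

3945


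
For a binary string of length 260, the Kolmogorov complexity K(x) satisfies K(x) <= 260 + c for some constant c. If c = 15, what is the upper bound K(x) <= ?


K(x) <= |x| + c = 260 + 15 = 275

275


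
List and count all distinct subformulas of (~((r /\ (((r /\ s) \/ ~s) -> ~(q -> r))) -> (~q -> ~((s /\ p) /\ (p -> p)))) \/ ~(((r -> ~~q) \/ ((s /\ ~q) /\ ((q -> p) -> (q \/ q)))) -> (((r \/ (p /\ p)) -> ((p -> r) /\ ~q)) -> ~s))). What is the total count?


Formula: (~((r /\ (((r /\ s) \/ ~s) -> ~(q -> r))) -> (~q -> ~((s /\ p) /\ (p -> p)))) \/ ~(((r -> ~~q) \/ ((s /\ ~q) /\ ((q -> p) -> (q \/ q)))) -> (((r \/ (p /\ p)) -> ((p -> r) /\ ~q)) -> ~s)))
Subformulas found:
  1. r
  2. p
  3. q
  4. s
  5. ~s
  6. ~q
  7. ~~q
  8. (q -> p)
  9. (r /\ s)
  10. (p -> p)
  11. (q -> r)
  12. (p -> r)
  13. (s /\ p)
  14. (p /\ p)
  15. (q \/ q)
  16. ~(q -> r)
  17. (s /\ ~q)
  18. (r -> ~~q)
  19. (r \/ (p /\ p))
  20. ((r /\ s) \/ ~s)
  21. ((p -> r) /\ ~q)
  22. ((q -> p) -> (q \/ q))
  23. ((s /\ p) /\ (p -> p))
  24. ~((s /\ p) /\ (p -> p))
  25. (((r /\ s) \/ ~s) -> ~(q -> r))
  26. (~q -> ~((s /\ p) /\ (p -> p)))
  27. ((s /\ ~q) /\ ((q -> p) -> (q \/ q)))
  28. ((r \/ (p /\ p)) -> ((p -> r) /\ ~q))
  29. (r /\ (((r /\ s) \/ ~s) -> ~(q -> r)))
  30. (((r \/ (p /\ p)) -> ((p -> r) /\ ~q)) -> ~s)
  31. ((r -> ~~q) \/ ((s /\ ~q) /\ ((q -> p) -> (q \/ q))))
  32. ((r /\ (((r /\ s) \/ ~s) -> ~(q -> r))) -> (~q -> ~((s /\ p) /\ (p -> p))))
  33. ~((r /\ (((r /\ s) \/ ~s) -> ~(q -> r))) -> (~q -> ~((s /\ p) /\ (p -> p))))
  34. (((r -> ~~q) \/ ((s /\ ~q) /\ ((q -> p) -> (q \/ q)))) -> (((r \/ (p /\ p)) -> ((p -> r) /\ ~q)) -> ~s))
  35. ~(((r -> ~~q) \/ ((s /\ ~q) /\ ((q -> p) -> (q \/ q)))) -> (((r \/ (p /\ p)) -> ((p -> r) /\ ~q)) -> ~s))
  36. (~((r /\ (((r /\ s) \/ ~s) -> ~(q -> r))) -> (~q -> ~((s /\ p) /\ (p -> p)))) \/ ~(((r -> ~~q) \/ ((s /\ ~q) /\ ((q -> p) -> (q \/ q)))) -> (((r \/ (p /\ p)) -> ((p -> r) /\ ~q)) -> ~s)))
Total distinct subformulas = 36

36


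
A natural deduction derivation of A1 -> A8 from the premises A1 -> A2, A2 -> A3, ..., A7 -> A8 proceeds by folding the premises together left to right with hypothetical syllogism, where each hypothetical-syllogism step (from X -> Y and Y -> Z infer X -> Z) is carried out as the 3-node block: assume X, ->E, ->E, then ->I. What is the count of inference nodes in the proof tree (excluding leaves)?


There are 7 premises in the chain. The first HS step combines premises 1 and 2; each further premise needs one more HS step.
So 7 premises require 7 - 1 = 6 hypothetical-syllogism steps.
Each HS step uses 3 inference nodes (->E, ->E, ->I).
6 * 3 = 18 total inference nodes.

18


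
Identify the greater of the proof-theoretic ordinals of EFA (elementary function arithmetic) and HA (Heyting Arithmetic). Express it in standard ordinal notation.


Proof-theoretic ordinal of EFA (elementary function arithmetic): omega^3
Proof-theoretic ordinal of HA (Heyting Arithmetic): epsilon_0
Comparing: omega^3 < epsilon_0.
The larger ordinal is epsilon_0 (from HA (Heyting Arithmetic)).

epsilon_0


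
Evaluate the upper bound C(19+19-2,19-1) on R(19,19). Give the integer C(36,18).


R(19,19) <= C(19+19-2, 19-1) = C(36, 18)
C(36, 18) = 36! / (18! * 18!)
= 9075135300

9075135300


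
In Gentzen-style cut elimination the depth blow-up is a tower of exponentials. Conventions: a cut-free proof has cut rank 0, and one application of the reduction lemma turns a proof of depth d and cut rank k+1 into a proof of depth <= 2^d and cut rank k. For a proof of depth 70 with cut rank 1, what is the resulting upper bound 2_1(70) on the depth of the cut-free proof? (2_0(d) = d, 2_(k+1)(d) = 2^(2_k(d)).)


Each rank reduction sends depth d to at most 2^d; cut rank r needs r reductions.
2_0(70) = 70
2_1(70) = 2^70 = 1180591620717411303424
Cut-free depth bound = 1180591620717411303424

1180591620717411303424


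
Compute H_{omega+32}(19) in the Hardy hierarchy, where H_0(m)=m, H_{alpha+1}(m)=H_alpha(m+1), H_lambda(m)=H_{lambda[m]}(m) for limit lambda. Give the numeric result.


H_{omega+32}(19):
Unwind the 32 successor steps: H_{omega+32}(19) = H_omega(19+32) = H_omega(51).
H_omega(m) = H_m(m) = m + m = 2m.
Result = 2 * 51 = 102

102


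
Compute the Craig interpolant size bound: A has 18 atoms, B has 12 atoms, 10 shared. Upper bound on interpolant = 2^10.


Shared atoms = 10
Craig interpolant size bound = 2^10
= 1024

1024


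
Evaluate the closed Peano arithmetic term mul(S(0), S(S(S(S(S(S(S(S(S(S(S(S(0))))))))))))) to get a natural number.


mul(S^1(0), S^12(0)):
S^1(0) = 1
S^12(0) = 12
1 * 12 = 12

12
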